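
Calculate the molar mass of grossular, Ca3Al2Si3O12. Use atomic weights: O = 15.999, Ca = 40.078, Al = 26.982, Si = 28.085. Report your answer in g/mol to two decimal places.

450.44 g/mol

Ca: 3 × 40.078 = 120.2340
Al: 2 × 26.982 = 53.9640
Si: 3 × 28.085 = 84.2550
O: 12 × 15.999 = 191.9880
Summing the contributions gives the formula mass.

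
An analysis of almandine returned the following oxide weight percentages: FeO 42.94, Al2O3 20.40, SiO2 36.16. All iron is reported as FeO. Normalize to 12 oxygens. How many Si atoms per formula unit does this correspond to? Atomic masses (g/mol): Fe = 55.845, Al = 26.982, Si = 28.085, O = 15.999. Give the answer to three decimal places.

3.007 Si apfu

FeO: 42.94/71.844 = 0.59768 mol → 0.59768 mol Fe, 0.59768 mol O.
Al2O3: 20.40/101.961 = 0.20008 mol → 0.40016 mol Al, 0.60024 mol O.
SiO2: 36.16/60.083 = 0.60183 mol → 0.60183 mol Si, 1.20366 mol O.
Total oxygen = 2.40158 mol. Normalization factor = 12/2.40158 = 4.99671.
Si per 12 O = 0.60183 × 4.99671 = 3.007.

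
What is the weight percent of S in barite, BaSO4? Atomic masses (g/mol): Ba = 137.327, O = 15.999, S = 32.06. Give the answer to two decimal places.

M(BaSO4) = 233.383 g/mol.
S contributes 1 × 32.06 = 32.060 g per mole.
32.060/233.383 = 0.1374 → 13.74%.

13.74 weight percent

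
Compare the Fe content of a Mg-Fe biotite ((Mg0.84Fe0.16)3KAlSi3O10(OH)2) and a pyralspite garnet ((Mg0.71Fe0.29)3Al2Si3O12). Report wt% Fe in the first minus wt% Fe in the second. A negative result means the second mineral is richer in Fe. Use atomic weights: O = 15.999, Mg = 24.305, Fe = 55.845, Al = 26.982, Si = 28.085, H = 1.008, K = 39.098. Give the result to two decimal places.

-5.08 percentage points

Fe in (Mg0.84Fe0.16)3KAlSi3O10(OH)2: molar mass 432.393 g/mol; 0.48×55.845 = 26.806 g → 6.20 wt%.
Fe in (Mg0.71Fe0.29)3Al2Si3O12: molar mass 430.562 g/mol; 0.87×55.845 = 48.585 g → 11.28 wt%.
Difference = 6.20 − 11.28 = -5.08 percentage points.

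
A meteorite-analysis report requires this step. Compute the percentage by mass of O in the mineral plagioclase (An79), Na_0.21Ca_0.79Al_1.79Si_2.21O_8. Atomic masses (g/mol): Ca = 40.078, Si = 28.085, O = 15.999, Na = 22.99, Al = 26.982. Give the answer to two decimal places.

46.57 weight percent

Formula mass = 0.21*22.99 + 0.79*40.078 + 1.79*26.982 + 2.21*28.085 + 8*15.999 = 274.847 g/mol, of which 127.992 g is O.
So O makes up 127.992/274.847 = 0.4657 of the mass, i.e. 46.57%.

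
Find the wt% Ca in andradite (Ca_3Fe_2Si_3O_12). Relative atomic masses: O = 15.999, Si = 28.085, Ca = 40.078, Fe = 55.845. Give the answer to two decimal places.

23.66 mass %

Formula mass = 3·40.078 + 2·55.845 + 3·28.085 + 12·15.999 = 508.167 g/mol, of which 120.234 g is Ca.
So Ca makes up 120.234/508.167 = 0.2366 of the mass, i.e. 23.66%.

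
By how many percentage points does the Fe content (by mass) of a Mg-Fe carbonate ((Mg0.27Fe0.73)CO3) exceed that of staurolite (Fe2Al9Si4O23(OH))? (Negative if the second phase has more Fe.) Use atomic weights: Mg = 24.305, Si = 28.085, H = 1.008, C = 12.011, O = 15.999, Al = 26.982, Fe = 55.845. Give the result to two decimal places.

Fe in (Mg0.27Fe0.73)CO3: molar mass 107.337 g/mol; 0.73×55.845 = 40.767 g → 37.98 wt%.
Fe in Fe2Al9Si4O23(OH): molar mass 851.852 g/mol; 2×55.845 = 111.690 g → 13.11 wt%.
Difference = 37.98 − 13.11 = 24.87 percentage points.

24.87 percentage points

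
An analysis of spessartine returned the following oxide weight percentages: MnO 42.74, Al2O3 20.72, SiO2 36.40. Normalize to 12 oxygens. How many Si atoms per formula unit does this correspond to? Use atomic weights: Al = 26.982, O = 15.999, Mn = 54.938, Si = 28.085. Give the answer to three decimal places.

MnO: 42.74/70.937 = 0.60251 mol → 0.60251 mol Mn, 0.60251 mol O.
Al2O3: 20.72/101.961 = 0.20321 mol → 0.40642 mol Al, 0.60963 mol O.
SiO2: 36.40/60.083 = 0.60583 mol → 0.60583 mol Si, 1.21166 mol O.
Total oxygen = 2.42380 mol. Normalization factor = 12/2.42380 = 4.95090.
Si per 12 O = 0.60583 × 4.95090 = 2.999.

2.999 Si apfu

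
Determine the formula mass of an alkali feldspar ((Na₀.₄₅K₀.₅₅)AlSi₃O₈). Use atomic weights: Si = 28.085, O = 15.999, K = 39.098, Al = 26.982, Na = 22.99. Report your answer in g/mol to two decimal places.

Na: 0.45 × 22.99 = 10.3455
K: 0.55 × 39.098 = 21.5039
Al: 1 × 26.982 = 26.9820
Si: 3 × 28.085 = 84.2550
O: 8 × 15.999 = 127.9920
Summing the contributions gives the formula mass.

271.08 g/mol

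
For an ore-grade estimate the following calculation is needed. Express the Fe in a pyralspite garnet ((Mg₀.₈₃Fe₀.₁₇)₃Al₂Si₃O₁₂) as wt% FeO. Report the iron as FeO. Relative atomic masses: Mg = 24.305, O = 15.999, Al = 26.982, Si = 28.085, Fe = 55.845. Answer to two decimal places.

M((Mg₀.₈₃Fe₀.₁₇)₃Al₂Si₃O₁₂) = 419.207 g/mol; M(FeO) = 71.844 g/mol.
Moles FeO per formula unit = 0.51 Fe ÷ 1 = 0.5100.
FeO fraction = (0.5100 × 71.844) / 419.207 = 36.640/419.207 = 0.0874.

8.74 wt%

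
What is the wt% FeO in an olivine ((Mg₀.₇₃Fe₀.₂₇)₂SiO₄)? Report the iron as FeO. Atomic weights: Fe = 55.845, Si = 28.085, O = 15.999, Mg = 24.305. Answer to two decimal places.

24.60 wt%

Molar mass of (Mg₀.₇₃Fe₀.₂₇)₂SiO₄ = 1.46*24.305 + 0.54*55.845 + 1*28.085 + 4*15.999 = 157.723 g/mol.
Each formula unit contains 0.54 Fe, equivalent to 0.54/1 = 0.5400 mol FeO.
M(FeO) = 1×55.845 + 1×15.999 = 71.844 g/mol.
Mass of FeO per formula unit = 0.5400 × 71.844 = 38.796 g.
FeO wt% = 38.796 / 157.723 × 100 = 24.60%.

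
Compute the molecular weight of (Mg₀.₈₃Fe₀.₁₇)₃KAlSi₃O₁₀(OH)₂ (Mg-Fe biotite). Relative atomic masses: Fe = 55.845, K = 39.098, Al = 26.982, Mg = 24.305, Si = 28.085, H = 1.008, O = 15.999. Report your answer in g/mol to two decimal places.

433.34 g/mol

The formula mass is the sum 2.49(24.305) + 0.51(55.845) + 1(39.098) + 1(26.982) + 3(28.085) + 12(15.999) + 2(1.008).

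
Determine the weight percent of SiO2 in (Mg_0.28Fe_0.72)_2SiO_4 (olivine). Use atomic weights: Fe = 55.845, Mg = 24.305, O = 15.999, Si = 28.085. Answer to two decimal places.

M((Mg_0.28Fe_0.72)_2SiO_4) = 186.109 g/mol; M(SiO2) = 60.083 g/mol.
Moles SiO2 per formula unit = 1 Si ÷ 1 = 1.0000.
SiO2 fraction = (1.0000 × 60.083) / 186.109 = 60.083/186.109 = 0.3228.

32.28 wt%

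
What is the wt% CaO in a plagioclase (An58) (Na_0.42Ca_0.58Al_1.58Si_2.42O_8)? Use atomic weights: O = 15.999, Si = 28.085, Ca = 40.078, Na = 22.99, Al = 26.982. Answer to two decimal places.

11.98 wt%

Formula mass = 271.490 g/mol.
0.58 Ca → 0.5800 mol CaO per formula unit; M(CaO) = 56.077, so CaO mass = 32.525 g.
32.525/271.490 × 100 = 11.98 wt%.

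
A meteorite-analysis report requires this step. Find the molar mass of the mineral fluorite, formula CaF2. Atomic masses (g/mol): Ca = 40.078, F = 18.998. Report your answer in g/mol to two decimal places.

The formula mass is the sum 1*40.078 + 2*18.998.

78.07 g/mol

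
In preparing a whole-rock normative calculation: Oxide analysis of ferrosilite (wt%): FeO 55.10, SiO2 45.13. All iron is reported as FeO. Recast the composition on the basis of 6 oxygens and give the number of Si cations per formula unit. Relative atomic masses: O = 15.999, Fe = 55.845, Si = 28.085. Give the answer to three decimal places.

FeO (M=71.844): mol = 0.76694; Fe = 0.76694, O = 0.76694.
SiO2 (M=60.083): mol = 0.75113; Si = 0.75113, O = 1.50226.
ΣO = 2.26920; factor = 6/ΣO = 2.64410.
Si apfu = 0.75113 × 2.64410 = 1.986.

1.986 Si apfu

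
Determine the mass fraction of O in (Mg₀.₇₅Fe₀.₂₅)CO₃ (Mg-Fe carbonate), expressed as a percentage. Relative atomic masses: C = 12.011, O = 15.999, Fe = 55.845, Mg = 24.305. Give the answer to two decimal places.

52.06 wt%

M((Mg₀.₇₅Fe₀.₂₅)CO₃) = 92.198 g/mol.
O contributes 3 × 15.999 = 47.997 g per mole.
47.997/92.198 = 0.5206 → 52.06%.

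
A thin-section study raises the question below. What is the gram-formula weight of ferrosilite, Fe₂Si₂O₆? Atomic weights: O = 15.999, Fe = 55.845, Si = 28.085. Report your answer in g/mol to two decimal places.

M = 2*55.845 + 2*28.085 + 6*15.999

263.85 g/mol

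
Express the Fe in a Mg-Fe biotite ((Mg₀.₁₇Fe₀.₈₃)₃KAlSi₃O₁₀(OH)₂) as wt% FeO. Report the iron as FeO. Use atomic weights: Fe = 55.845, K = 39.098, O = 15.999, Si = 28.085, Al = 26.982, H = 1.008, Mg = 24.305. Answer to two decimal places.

M((Mg₀.₁₇Fe₀.₈₃)₃KAlSi₃O₁₀(OH)₂) = 495.789 g/mol; M(FeO) = 71.844 g/mol.
Moles FeO per formula unit = 2.49 Fe ÷ 1 = 2.4900.
FeO fraction = (2.4900 × 71.844) / 495.789 = 178.892/495.789 = 0.3608.

36.08 wt%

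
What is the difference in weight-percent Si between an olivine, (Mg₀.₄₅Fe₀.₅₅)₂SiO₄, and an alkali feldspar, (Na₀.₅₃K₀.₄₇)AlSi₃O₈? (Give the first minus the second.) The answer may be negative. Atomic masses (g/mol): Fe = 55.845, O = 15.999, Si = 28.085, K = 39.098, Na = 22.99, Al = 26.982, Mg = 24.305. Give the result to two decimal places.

Si in (Mg₀.₄₅Fe₀.₅₅)₂SiO₄: molar mass 175.385 g/mol; 1×28.085 = 28.085 g → 16.01 wt%.
Si in (Na₀.₅₃K₀.₄₇)AlSi₃O₈: molar mass 269.790 g/mol; 3×28.085 = 84.255 g → 31.23 wt%.
Difference = 16.01 − 31.23 = -15.22 percentage points.

-15.22 percentage points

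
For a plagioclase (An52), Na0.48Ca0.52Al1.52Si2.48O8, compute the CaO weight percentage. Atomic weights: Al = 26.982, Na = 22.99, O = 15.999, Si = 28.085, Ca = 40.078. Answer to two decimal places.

Molar mass of Na0.48Ca0.52Al1.52Si2.48O8 = 0.48*22.99 + 0.52*40.078 + 1.52*26.982 + 2.48*28.085 + 8*15.999 = 270.531 g/mol.
Each formula unit contains 0.52 Ca, equivalent to 0.52/1 = 0.5200 mol CaO.
M(CaO) = 1×40.078 + 1×15.999 = 56.077 g/mol.
Mass of CaO per formula unit = 0.5200 × 56.077 = 29.160 g.
CaO wt% = 29.160 / 270.531 × 100 = 10.78%.

10.78 wt%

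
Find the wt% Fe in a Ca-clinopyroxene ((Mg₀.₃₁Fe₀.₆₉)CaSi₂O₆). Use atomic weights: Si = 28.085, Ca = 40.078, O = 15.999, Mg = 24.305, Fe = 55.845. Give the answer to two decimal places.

Formula mass = 0.31·24.305 + 0.69·55.845 + 1·40.078 + 2·28.085 + 6·15.999 = 238.310 g/mol, of which 38.533 g is Fe.
So Fe makes up 38.533/238.310 = 0.1617 of the mass, i.e. 16.17%.

16.17 mass %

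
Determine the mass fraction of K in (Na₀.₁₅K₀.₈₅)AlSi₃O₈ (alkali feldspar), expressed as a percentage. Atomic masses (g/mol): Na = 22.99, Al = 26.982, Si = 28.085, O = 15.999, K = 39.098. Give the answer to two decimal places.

12.04 wt%

Formula mass = 0.15*22.99 + 0.85*39.098 + 1*26.982 + 3*28.085 + 8*15.999 = 275.911 g/mol, of which 33.233 g is K.
So K makes up 33.233/275.911 = 0.1204 of the mass, i.e. 12.04%.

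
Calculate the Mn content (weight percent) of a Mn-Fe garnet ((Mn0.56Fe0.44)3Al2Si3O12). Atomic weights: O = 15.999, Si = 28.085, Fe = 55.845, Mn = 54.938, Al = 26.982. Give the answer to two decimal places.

18.60 weight percent

Molar mass of (Mn0.56Fe0.44)3Al2Si3O12: 1.68×54.938 + 1.32×55.845 + 2×26.982 + 3×28.085 + 12×15.999 = 496.218 g/mol.
Mass of Mn per formula unit: 1.68 × 54.938 = 92.296 g.
Weight fraction Mn = 92.296 / 496.218 = 0.1860.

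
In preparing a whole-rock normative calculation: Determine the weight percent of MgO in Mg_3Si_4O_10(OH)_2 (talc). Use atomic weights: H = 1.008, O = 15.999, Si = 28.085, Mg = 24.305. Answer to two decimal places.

31.88 wt%

M(Mg_3Si_4O_10(OH)_2) = 379.259 g/mol; M(MgO) = 40.304 g/mol.
Moles MgO per formula unit = 3 Mg ÷ 1 = 3.0000.
MgO fraction = (3.0000 × 40.304) / 379.259 = 120.912/379.259 = 0.3188.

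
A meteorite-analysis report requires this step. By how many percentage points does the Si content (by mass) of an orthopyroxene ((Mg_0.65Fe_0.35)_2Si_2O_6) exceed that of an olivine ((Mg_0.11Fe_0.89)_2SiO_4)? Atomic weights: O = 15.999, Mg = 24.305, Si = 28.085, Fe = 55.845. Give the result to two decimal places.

Si in (Mg_0.65Fe_0.35)_2Si_2O_6: molar mass 222.852 g/mol; 2×28.085 = 56.170 g → 25.21 wt%.
Si in (Mg_0.11Fe_0.89)_2SiO_4: molar mass 196.832 g/mol; 1×28.085 = 28.085 g → 14.27 wt%.
Difference = 25.21 − 14.27 = 10.94 percentage points.

10.94 percentage points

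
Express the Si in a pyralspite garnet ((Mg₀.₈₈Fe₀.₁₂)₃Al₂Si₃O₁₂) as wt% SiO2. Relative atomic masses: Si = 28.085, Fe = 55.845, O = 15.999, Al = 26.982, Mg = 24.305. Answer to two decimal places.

Molar mass of (Mg₀.₈₈Fe₀.₁₂)₃Al₂Si₃O₁₂ = 2.64*24.305 + 0.36*55.845 + 2*26.982 + 3*28.085 + 12*15.999 = 414.476 g/mol.
Each formula unit contains 3 Si, equivalent to 3/1 = 3.0000 mol SiO2.
M(SiO2) = 1×28.085 + 2×15.999 = 60.083 g/mol.
Mass of SiO2 per formula unit = 3.0000 × 60.083 = 180.249 g.
SiO2 wt% = 180.249 / 414.476 × 100 = 43.49%.

43.49 wt%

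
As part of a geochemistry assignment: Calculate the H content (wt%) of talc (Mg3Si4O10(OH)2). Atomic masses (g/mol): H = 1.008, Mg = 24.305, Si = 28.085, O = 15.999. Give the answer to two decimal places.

Molar mass of Mg3Si4O10(OH)2: 3*24.305 + 4*28.085 + 12*15.999 + 2*1.008 = 379.259 g/mol.
Mass of H per formula unit: 2 × 1.008 = 2.016 g.
Weight fraction H = 2.016 / 379.259 = 0.0053.

0.53 wt%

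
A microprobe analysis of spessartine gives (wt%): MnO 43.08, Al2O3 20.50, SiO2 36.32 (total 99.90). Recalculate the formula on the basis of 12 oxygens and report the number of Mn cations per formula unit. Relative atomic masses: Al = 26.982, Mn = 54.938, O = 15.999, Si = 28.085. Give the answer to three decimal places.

3.012 Mn apfu

MnO (M=70.937): mol = 0.60730; Mn = 0.60730, O = 0.60730.
Al2O3 (M=101.961): mol = 0.20106; Al = 0.40212, O = 0.60318.
SiO2 (M=60.083): mol = 0.60450; Si = 0.60450, O = 1.20900.
ΣO = 2.41948; factor = 12/ΣO = 4.95974.
Mn apfu = 0.60730 × 4.95974 = 3.012.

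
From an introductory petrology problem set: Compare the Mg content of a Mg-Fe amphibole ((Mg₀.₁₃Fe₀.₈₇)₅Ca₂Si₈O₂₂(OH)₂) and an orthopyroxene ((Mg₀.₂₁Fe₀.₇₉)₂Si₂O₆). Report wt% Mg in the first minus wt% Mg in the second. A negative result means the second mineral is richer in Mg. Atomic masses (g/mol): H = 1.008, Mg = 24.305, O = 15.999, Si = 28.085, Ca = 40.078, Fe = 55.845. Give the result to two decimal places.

-2.41 percentage points

Mg in (Mg₀.₁₃Fe₀.₈₇)₅Ca₂Si₈O₂₂(OH)₂: molar mass 949.552 g/mol; 0.65×24.305 = 15.798 g → 1.66 wt%.
Mg in (Mg₀.₂₁Fe₀.₇₉)₂Si₂O₆: molar mass 250.607 g/mol; 0.42×24.305 = 10.208 g → 4.07 wt%.
Difference = 1.66 − 4.07 = -2.41 percentage points.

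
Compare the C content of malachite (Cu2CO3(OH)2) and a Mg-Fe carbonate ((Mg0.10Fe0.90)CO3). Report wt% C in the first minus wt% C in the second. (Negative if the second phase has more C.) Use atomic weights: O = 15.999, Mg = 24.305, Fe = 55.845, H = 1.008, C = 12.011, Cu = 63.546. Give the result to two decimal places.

-5.23 percentage points

C in Cu2CO3(OH)2: molar mass 221.114 g/mol; 1×12.011 = 12.011 g → 5.43 wt%.
C in (Mg0.10Fe0.90)CO3: molar mass 112.699 g/mol; 1×12.011 = 12.011 g → 10.66 wt%.
Difference = 5.43 − 10.66 = -5.23 percentage points.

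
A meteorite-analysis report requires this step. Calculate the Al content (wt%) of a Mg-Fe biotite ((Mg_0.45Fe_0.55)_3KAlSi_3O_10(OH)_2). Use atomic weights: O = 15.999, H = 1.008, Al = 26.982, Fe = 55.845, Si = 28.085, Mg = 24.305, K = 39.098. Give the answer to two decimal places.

5.75 wt%

Molar mass of (Mg_0.45Fe_0.55)_3KAlSi_3O_10(OH)_2: 1.35·24.305 + 1.65·55.845 + 1·39.098 + 1·26.982 + 3·28.085 + 12·15.999 + 2·1.008 = 469.295 g/mol.
Mass of Al per formula unit: 1 × 26.982 = 26.982 g.
Weight fraction Al = 26.982 / 469.295 = 0.0575.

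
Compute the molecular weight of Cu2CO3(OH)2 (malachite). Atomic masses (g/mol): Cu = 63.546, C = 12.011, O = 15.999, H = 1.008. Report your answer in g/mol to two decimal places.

221.11 g/mol

Cu: 2 × 63.546 = 127.0920
C: 1 × 12.011 = 12.0110
O: 5 × 15.999 = 79.9950
H: 2 × 1.008 = 2.0160
Summing the contributions gives the formula mass.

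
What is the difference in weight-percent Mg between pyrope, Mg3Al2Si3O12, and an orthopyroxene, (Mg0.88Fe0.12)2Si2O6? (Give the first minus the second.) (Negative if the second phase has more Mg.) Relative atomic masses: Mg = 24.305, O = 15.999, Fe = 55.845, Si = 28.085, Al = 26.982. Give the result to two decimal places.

Mg in Mg3Al2Si3O12: molar mass 403.122 g/mol; 3×24.305 = 72.915 g → 18.09 wt%.
Mg in (Mg0.88Fe0.12)2Si2O6: molar mass 208.344 g/mol; 1.76×24.305 = 42.777 g → 20.53 wt%.
Difference = 18.09 − 20.53 = -2.44 percentage points.

-2.44 percentage points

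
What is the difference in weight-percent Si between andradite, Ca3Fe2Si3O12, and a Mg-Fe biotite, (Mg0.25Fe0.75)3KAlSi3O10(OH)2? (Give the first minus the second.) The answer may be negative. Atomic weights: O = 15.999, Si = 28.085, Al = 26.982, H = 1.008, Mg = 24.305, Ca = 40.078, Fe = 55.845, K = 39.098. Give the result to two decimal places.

-0.68 percentage points

First mineral: 84.255 g Si in 508.167 g formula = 16.58 wt% Si.
Second mineral: 84.255 g Si in 488.219 g formula = 17.26 wt% Si.
16.58% − 17.26% gives a difference of -0.68 percentage points.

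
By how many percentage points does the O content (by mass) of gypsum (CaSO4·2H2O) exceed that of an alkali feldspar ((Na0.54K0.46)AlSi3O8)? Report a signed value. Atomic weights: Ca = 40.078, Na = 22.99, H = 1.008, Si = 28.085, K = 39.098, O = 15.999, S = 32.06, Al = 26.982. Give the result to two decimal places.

8.29 percentage points

O in CaSO4·2H2O: molar mass 172.164 g/mol; 6×15.999 = 95.994 g → 55.76 wt%.
O in (Na0.54K0.46)AlSi3O8: molar mass 269.629 g/mol; 8×15.999 = 127.992 g → 47.47 wt%.
Difference = 55.76 − 47.47 = 8.29 percentage points.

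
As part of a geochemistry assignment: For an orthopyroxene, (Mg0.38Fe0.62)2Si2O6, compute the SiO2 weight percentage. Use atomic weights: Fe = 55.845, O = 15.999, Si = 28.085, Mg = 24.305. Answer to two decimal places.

50.09 wt%

Molar mass of (Mg0.38Fe0.62)2Si2O6 = 0.76·24.305 + 1.24·55.845 + 2·28.085 + 6·15.999 = 239.884 g/mol.
Each formula unit contains 2 Si, equivalent to 2/1 = 2.0000 mol SiO2.
M(SiO2) = 1×28.085 + 2×15.999 = 60.083 g/mol.
Mass of SiO2 per formula unit = 2.0000 × 60.083 = 120.166 g.
SiO2 wt% = 120.166 / 239.884 × 100 = 50.09%.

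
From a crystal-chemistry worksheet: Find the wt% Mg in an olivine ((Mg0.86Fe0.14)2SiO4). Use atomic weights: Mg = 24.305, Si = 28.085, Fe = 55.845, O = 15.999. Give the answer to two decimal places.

M((Mg0.86Fe0.14)2SiO4) = 149.522 g/mol.
Mg contributes 1.72 × 24.305 = 41.805 g per mole.
41.805/149.522 = 0.2796 → 27.96%.

27.96 mass %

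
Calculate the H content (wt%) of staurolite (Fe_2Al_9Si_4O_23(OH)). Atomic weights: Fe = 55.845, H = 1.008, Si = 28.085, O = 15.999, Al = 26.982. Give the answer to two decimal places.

0.12 wt%

M(Fe_2Al_9Si_4O_23(OH)) = 851.852 g/mol.
H contributes 1 × 1.008 = 1.008 g per mole.
1.008/851.852 = 0.0012 → 0.12%.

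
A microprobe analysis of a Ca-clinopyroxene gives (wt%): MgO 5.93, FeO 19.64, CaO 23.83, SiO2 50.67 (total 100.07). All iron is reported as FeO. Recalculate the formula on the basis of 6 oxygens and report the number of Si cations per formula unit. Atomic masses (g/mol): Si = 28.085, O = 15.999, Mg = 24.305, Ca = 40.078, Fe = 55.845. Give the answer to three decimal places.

MgO: 5.93/40.304 = 0.14713 mol → 0.14713 mol Mg, 0.14713 mol O.
FeO: 19.64/71.844 = 0.27337 mol → 0.27337 mol Fe, 0.27337 mol O.
CaO: 23.83/56.077 = 0.42495 mol → 0.42495 mol Ca, 0.42495 mol O.
SiO2: 50.67/60.083 = 0.84333 mol → 0.84333 mol Si, 1.68666 mol O.
Total oxygen = 2.53211 mol. Normalization factor = 6/2.53211 = 2.36957.
Si per 6 O = 0.84333 × 2.36957 = 1.998.

1.998 Si apfu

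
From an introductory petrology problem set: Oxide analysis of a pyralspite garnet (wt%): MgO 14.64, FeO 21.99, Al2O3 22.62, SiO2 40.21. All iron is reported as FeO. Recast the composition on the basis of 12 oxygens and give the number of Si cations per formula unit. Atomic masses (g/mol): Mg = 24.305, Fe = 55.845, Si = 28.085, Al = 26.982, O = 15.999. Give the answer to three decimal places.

3.004 Si apfu

MgO (M=40.304): mol = 0.36324; Mg = 0.36324, O = 0.36324.
FeO (M=71.844): mol = 0.30608; Fe = 0.30608, O = 0.30608.
Al2O3 (M=101.961): mol = 0.22185; Al = 0.44370, O = 0.66555.
SiO2 (M=60.083): mol = 0.66924; Si = 0.66924, O = 1.33848.
ΣO = 2.67335; factor = 12/ΣO = 4.48875.
Si apfu = 0.66924 × 4.48875 = 3.004.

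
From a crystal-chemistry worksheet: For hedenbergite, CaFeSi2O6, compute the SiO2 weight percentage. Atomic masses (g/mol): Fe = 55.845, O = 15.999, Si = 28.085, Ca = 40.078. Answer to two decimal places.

M(CaFeSi2O6) = 248.087 g/mol; M(SiO2) = 60.083 g/mol.
Moles SiO2 per formula unit = 2 Si ÷ 1 = 2.0000.
SiO2 fraction = (2.0000 × 60.083) / 248.087 = 120.166/248.087 = 0.4844.

48.44 wt%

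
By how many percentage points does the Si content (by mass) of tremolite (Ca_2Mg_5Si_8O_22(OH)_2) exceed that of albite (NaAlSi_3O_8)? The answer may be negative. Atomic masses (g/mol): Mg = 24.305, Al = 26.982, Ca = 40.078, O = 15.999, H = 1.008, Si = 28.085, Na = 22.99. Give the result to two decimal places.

-4.47 percentage points

Si in Ca_2Mg_5Si_8O_22(OH)_2: molar mass 812.353 g/mol; 8×28.085 = 224.680 g → 27.66 wt%.
Si in NaAlSi_3O_8: molar mass 262.219 g/mol; 3×28.085 = 84.255 g → 32.13 wt%.
Difference = 27.66 − 32.13 = -4.47 percentage points.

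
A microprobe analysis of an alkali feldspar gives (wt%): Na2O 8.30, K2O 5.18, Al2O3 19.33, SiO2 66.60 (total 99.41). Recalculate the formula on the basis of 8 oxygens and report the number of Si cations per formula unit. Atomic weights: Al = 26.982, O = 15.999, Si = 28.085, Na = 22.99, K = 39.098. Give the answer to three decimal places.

Na2O (M=61.979): mol = 0.13392; Na = 0.26784, O = 0.13392.
K2O (M=94.195): mol = 0.05499; K = 0.10998, O = 0.05499.
Al2O3 (M=101.961): mol = 0.18958; Al = 0.37916, O = 0.56874.
SiO2 (M=60.083): mol = 1.10847; Si = 1.10847, O = 2.21694.
ΣO = 2.97459; factor = 8/ΣO = 2.68945.
Si apfu = 1.10847 × 2.68945 = 2.981.

2.981 Si apfu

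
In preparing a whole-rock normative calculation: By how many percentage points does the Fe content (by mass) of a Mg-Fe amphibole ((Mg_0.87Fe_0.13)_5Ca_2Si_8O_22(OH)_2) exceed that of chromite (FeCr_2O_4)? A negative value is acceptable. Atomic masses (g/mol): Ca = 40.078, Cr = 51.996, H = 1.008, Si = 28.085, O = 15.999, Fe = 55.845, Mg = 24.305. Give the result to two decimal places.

-20.59 percentage points

M((Mg_0.87Fe_0.13)_5Ca_2Si_8O_22(OH)_2) = 832.854 g/mol, so wt% Fe = 36.299/832.854 × 100 = 4.36%.
M(FeCr_2O_4) = 223.833 g/mol, so wt% Fe = 55.845/223.833 × 100 = 24.95%.
4.36 − 24.95 = -20.59 pp.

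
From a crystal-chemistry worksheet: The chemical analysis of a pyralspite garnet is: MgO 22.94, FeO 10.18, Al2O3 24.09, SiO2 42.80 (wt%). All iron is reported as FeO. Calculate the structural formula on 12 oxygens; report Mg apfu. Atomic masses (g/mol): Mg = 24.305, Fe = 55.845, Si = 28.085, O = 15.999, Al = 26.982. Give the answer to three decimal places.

2.401 Mg apfu

MgO (M=40.304): mol = 0.56917; Mg = 0.56917, O = 0.56917.
FeO (M=71.844): mol = 0.14170; Fe = 0.14170, O = 0.14170.
Al2O3 (M=101.961): mol = 0.23627; Al = 0.47254, O = 0.70881.
SiO2 (M=60.083): mol = 0.71235; Si = 0.71235, O = 1.42470.
ΣO = 2.84438; factor = 12/ΣO = 4.21885.
Mg apfu = 0.56917 × 4.21885 = 2.401.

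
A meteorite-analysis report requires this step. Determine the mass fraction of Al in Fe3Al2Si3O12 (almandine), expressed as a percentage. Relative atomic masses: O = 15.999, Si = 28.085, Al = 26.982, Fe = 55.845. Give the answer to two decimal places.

Formula mass = 3·55.845 + 2·26.982 + 3·28.085 + 12·15.999 = 497.742 g/mol, of which 53.964 g is Al.
So Al makes up 53.964/497.742 = 0.1084 of the mass, i.e. 10.84%.

10.84 mass %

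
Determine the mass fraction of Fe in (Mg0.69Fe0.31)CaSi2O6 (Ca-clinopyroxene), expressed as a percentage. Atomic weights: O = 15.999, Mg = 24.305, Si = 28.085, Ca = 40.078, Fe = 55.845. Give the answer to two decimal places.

M((Mg0.69Fe0.31)CaSi2O6) = 226.324 g/mol.
Fe contributes 0.31 × 55.845 = 17.312 g per mole.
17.312/226.324 = 0.0765 → 7.65%.

7.65 mass %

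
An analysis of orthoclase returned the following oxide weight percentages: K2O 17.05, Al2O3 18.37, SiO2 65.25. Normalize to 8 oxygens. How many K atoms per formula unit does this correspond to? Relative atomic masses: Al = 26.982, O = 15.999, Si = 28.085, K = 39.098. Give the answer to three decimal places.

1.001 K apfu

K2O: 17.05/94.195 = 0.18101 mol → 0.36202 mol K, 0.18101 mol O.
Al2O3: 18.37/101.961 = 0.18017 mol → 0.36034 mol Al, 0.54051 mol O.
SiO2: 65.25/60.083 = 1.08600 mol → 1.08600 mol Si, 2.17200 mol O.
Total oxygen = 2.89352 mol. Normalization factor = 8/2.89352 = 2.76480.
K per 8 O = 0.36202 × 2.76480 = 1.001.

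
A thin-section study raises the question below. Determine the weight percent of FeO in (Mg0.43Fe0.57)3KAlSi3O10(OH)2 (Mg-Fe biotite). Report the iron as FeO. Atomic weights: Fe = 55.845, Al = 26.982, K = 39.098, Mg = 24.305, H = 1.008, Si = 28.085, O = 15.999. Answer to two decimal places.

26.07 wt%

Molar mass of (Mg0.43Fe0.57)3KAlSi3O10(OH)2 = 1.29·24.305 + 1.71·55.845 + 1·39.098 + 1·26.982 + 3·28.085 + 12·15.999 + 2·1.008 = 471.187 g/mol.
Each formula unit contains 1.71 Fe, equivalent to 1.71/1 = 1.7100 mol FeO.
M(FeO) = 1×55.845 + 1×15.999 = 71.844 g/mol.
Mass of FeO per formula unit = 1.7100 × 71.844 = 122.853 g.
FeO wt% = 122.853 / 471.187 × 100 = 26.07%.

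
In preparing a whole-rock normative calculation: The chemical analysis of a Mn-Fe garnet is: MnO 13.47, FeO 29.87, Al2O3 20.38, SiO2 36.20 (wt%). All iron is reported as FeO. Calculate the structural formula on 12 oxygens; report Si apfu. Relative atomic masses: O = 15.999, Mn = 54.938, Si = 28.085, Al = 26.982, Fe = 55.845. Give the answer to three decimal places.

MnO (M=70.937): mol = 0.18989; Mn = 0.18989, O = 0.18989.
FeO (M=71.844): mol = 0.41576; Fe = 0.41576, O = 0.41576.
Al2O3 (M=101.961): mol = 0.19988; Al = 0.39976, O = 0.59964.
SiO2 (M=60.083): mol = 0.60250; Si = 0.60250, O = 1.20500.
ΣO = 2.41029; factor = 12/ΣO = 4.97865.
Si apfu = 0.60250 × 4.97865 = 3.000.

3.000 Si apfu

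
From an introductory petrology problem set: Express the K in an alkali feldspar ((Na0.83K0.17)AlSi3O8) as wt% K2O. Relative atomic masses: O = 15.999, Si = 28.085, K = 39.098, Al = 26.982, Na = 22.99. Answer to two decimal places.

3.02 wt%

Formula mass = 264.957 g/mol.
0.17 K → 0.0850 mol K2O per formula unit; M(K2O) = 94.195, so K2O mass = 8.007 g.
8.007/264.957 × 100 = 3.02 wt%.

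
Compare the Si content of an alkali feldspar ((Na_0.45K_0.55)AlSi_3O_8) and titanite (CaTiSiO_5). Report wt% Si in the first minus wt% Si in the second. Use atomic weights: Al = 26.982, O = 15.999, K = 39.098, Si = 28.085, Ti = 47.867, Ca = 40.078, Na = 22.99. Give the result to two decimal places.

16.75 percentage points

Si in (Na_0.45K_0.55)AlSi_3O_8: molar mass 271.078 g/mol; 3×28.085 = 84.255 g → 31.08 wt%.
Si in CaTiSiO_5: molar mass 196.025 g/mol; 1×28.085 = 28.085 g → 14.33 wt%.
Difference = 31.08 − 14.33 = 16.75 percentage points.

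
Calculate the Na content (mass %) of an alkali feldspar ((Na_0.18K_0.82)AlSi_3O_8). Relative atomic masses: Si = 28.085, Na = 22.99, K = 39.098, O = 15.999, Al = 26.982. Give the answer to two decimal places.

1.50 mass %

Molar mass of (Na_0.18K_0.82)AlSi_3O_8: 0.18·22.99 + 0.82·39.098 + 1·26.982 + 3·28.085 + 8·15.999 = 275.428 g/mol.
Mass of Na per formula unit: 0.18 × 22.99 = 4.138 g.
Weight fraction Na = 4.138 / 275.428 = 0.0150.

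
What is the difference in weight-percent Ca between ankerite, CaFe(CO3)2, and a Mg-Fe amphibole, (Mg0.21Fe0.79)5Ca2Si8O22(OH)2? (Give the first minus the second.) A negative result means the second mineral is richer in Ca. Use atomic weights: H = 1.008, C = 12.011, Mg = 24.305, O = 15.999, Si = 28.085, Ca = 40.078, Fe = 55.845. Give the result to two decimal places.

M(CaFe(CO3)2) = 215.939 g/mol, so wt% Ca = 40.078/215.939 × 100 = 18.56%.
M((Mg0.21Fe0.79)5Ca2Si8O22(OH)2) = 936.936 g/mol, so wt% Ca = 80.156/936.936 × 100 = 8.56%.
18.56 − 8.56 = 10.00 pp.

10.00 percentage points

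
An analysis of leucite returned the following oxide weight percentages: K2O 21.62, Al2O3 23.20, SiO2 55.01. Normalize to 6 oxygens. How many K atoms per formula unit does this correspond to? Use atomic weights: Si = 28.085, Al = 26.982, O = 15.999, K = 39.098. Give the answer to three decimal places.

21.62 wt% K2O ÷ 94.195 g/mol = 0.22952 mol, giving 0.45904 K and 0.22952 O.
23.20 wt% Al2O3 ÷ 101.961 g/mol = 0.22754 mol, giving 0.45508 Al and 0.68262 O.
55.01 wt% SiO2 ÷ 60.083 g/mol = 0.91557 mol, giving 0.91557 Si and 1.83114 O.
Oxygen sums to 2.74328; scaling by 6/2.74328 = 2.18716 puts the formula on 6 O.
K: 0.45904 × 2.18716 = 1.004 atoms per formula unit.

1.004 K apfu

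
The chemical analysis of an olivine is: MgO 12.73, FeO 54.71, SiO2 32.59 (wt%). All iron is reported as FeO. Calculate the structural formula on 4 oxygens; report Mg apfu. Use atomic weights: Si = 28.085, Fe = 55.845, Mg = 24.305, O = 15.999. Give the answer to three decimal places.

0.584 Mg apfu

MgO (M=40.304): mol = 0.31585; Mg = 0.31585, O = 0.31585.
FeO (M=71.844): mol = 0.76151; Fe = 0.76151, O = 0.76151.
SiO2 (M=60.083): mol = 0.54242; Si = 0.54242, O = 1.08484.
ΣO = 2.16220; factor = 4/ΣO = 1.84997.
Mg apfu = 0.31585 × 1.84997 = 0.584.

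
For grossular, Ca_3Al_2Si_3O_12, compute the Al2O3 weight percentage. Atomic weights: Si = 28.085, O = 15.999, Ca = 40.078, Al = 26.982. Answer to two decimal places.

22.64 wt%

M(Ca_3Al_2Si_3O_12) = 450.441 g/mol; M(Al2O3) = 101.961 g/mol.
Moles Al2O3 per formula unit = 2 Al ÷ 2 = 1.0000.
Al2O3 fraction = (1.0000 × 101.961) / 450.441 = 101.961/450.441 = 0.2264.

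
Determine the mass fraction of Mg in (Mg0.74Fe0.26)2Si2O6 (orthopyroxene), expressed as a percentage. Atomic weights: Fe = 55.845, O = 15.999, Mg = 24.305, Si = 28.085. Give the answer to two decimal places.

16.56 weight percent

Molar mass of (Mg0.74Fe0.26)2Si2O6: 1.48×24.305 + 0.52×55.845 + 2×28.085 + 6×15.999 = 217.175 g/mol.
Mass of Mg per formula unit: 1.48 × 24.305 = 35.971 g.
Weight fraction Mg = 35.971 / 217.175 = 0.1656.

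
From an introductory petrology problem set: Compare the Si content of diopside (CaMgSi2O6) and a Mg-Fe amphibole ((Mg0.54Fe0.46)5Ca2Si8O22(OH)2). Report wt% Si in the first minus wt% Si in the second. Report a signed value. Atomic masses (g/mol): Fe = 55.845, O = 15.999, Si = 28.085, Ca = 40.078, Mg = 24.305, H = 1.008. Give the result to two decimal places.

M(CaMgSi2O6) = 216.547 g/mol, so wt% Si = 56.170/216.547 × 100 = 25.94%.
M((Mg0.54Fe0.46)5Ca2Si8O22(OH)2) = 884.895 g/mol, so wt% Si = 224.680/884.895 × 100 = 25.39%.
25.94 − 25.39 = 0.55 pp.

0.55 percentage points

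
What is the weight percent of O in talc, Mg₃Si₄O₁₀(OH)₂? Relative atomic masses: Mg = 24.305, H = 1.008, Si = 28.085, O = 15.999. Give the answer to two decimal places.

M(Mg₃Si₄O₁₀(OH)₂) = 379.259 g/mol.
O contributes 12 × 15.999 = 191.988 g per mole.
191.988/379.259 = 0.5062 → 50.62%.

50.62 weight percent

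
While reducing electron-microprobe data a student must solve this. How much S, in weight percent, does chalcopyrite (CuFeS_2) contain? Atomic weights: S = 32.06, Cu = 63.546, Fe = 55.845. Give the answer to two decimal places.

34.94 weight percent

M(CuFeS_2) = 183.511 g/mol.
S contributes 2 × 32.06 = 64.120 g per mole.
64.120/183.511 = 0.3494 → 34.94%.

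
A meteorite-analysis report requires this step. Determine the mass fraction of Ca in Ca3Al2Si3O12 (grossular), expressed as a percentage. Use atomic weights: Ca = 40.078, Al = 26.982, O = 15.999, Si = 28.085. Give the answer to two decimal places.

26.69 wt%

Formula mass = 3×40.078 + 2×26.982 + 3×28.085 + 12×15.999 = 450.441 g/mol, of which 120.234 g is Ca.
So Ca makes up 120.234/450.441 = 0.2669 of the mass, i.e. 26.69%.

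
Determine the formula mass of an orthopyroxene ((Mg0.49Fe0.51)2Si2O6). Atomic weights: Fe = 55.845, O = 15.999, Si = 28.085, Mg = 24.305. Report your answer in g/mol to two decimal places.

232.94 g/mol

M = 0.98(24.305) + 1.02(55.845) + 2(28.085) + 6(15.999)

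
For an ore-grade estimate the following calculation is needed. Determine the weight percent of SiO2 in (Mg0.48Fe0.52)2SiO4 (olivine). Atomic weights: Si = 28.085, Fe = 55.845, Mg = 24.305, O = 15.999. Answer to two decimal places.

Molar mass of (Mg0.48Fe0.52)2SiO4 = 0.96×24.305 + 1.04×55.845 + 1×28.085 + 4×15.999 = 173.493 g/mol.
Each formula unit contains 1 Si, equivalent to 1/1 = 1.0000 mol SiO2.
M(SiO2) = 1×28.085 + 2×15.999 = 60.083 g/mol.
Mass of SiO2 per formula unit = 1.0000 × 60.083 = 60.083 g.
SiO2 wt% = 60.083 / 173.493 × 100 = 34.63%.

34.63 wt%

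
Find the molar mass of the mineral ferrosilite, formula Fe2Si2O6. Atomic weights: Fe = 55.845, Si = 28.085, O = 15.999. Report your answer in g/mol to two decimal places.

M = 2(55.845) + 2(28.085) + 6(15.999)

263.85 g/mol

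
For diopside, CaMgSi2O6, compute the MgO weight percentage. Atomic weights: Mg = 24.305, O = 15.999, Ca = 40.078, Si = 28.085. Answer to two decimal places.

18.61 wt%

Molar mass of CaMgSi2O6 = 1·40.078 + 1·24.305 + 2·28.085 + 6·15.999 = 216.547 g/mol.
Each formula unit contains 1 Mg, equivalent to 1/1 = 1.0000 mol MgO.
M(MgO) = 1×24.305 + 1×15.999 = 40.304 g/mol.
Mass of MgO per formula unit = 1.0000 × 40.304 = 40.304 g.
MgO wt% = 40.304 / 216.547 × 100 = 18.61%.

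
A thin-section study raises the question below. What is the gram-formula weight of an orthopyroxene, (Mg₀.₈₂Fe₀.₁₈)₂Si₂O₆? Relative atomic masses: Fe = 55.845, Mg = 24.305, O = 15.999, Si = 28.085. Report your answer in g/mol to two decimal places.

Mg: 1.64 × 24.305 = 39.8602
Fe: 0.36 × 55.845 = 20.1042
Si: 2 × 28.085 = 56.1700
O: 6 × 15.999 = 95.9940
Summing the contributions gives the formula mass.

212.13 g/mol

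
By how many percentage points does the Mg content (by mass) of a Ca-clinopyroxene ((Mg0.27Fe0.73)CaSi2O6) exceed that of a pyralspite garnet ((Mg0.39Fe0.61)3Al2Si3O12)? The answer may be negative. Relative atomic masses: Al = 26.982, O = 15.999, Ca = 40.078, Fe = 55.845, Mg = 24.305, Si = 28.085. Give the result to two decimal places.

-3.43 percentage points

M((Mg0.27Fe0.73)CaSi2O6) = 239.571 g/mol, so wt% Mg = 6.562/239.571 × 100 = 2.74%.
M((Mg0.39Fe0.61)3Al2Si3O12) = 460.840 g/mol, so wt% Mg = 28.437/460.840 × 100 = 6.17%.
2.74 − 6.17 = -3.43 pp.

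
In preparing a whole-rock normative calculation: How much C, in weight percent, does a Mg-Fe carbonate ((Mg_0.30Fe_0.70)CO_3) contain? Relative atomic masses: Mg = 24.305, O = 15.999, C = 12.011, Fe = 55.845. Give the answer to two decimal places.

11.29 weight percent

Formula mass = 0.30·24.305 + 0.70·55.845 + 1·12.011 + 3·15.999 = 106.391 g/mol, of which 12.011 g is C.
So C makes up 12.011/106.391 = 0.1129 of the mass, i.e. 11.29%.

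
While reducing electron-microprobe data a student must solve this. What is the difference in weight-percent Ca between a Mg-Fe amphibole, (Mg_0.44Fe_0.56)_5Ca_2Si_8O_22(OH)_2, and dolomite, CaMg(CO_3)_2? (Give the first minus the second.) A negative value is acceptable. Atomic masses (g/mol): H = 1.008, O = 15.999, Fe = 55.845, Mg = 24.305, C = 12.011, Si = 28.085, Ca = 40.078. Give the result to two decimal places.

-12.83 percentage points

Ca in (Mg_0.44Fe_0.56)_5Ca_2Si_8O_22(OH)_2: molar mass 900.665 g/mol; 2×40.078 = 80.156 g → 8.90 wt%.
Ca in CaMg(CO_3)_2: molar mass 184.399 g/mol; 1×40.078 = 40.078 g → 21.73 wt%.
Difference = 8.90 − 21.73 = -12.83 percentage points.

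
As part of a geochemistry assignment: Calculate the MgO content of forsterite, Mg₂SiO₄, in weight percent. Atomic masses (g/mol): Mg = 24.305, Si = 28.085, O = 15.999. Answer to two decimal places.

Formula mass = 140.691 g/mol.
2 Mg → 2.0000 mol MgO per formula unit; M(MgO) = 40.304, so MgO mass = 80.608 g.
80.608/140.691 × 100 = 57.29 wt%.

57.29 wt%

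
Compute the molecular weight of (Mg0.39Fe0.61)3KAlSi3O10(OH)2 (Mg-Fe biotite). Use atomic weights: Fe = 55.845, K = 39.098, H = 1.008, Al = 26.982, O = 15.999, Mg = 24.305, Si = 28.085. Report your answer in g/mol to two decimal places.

The formula mass is the sum 1.17·24.305 + 1.83·55.845 + 1·39.098 + 1·26.982 + 3·28.085 + 12·15.999 + 2·1.008.

474.97 g/mol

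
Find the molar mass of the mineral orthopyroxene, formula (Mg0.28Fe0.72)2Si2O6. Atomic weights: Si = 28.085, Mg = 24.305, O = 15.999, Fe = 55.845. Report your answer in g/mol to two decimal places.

Mg: 0.56 × 24.305 = 13.6108
Fe: 1.44 × 55.845 = 80.4168
Si: 2 × 28.085 = 56.1700
O: 6 × 15.999 = 95.9940
Summing the contributions gives the formula mass.

246.19 g/mol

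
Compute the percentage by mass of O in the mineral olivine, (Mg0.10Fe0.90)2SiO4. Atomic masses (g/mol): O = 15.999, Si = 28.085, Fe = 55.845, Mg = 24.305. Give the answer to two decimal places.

32.41 wt%

Formula mass = 0.20·24.305 + 1.80·55.845 + 1·28.085 + 4·15.999 = 197.463 g/mol, of which 63.996 g is O.
So O makes up 63.996/197.463 = 0.3241 of the mass, i.e. 32.41%.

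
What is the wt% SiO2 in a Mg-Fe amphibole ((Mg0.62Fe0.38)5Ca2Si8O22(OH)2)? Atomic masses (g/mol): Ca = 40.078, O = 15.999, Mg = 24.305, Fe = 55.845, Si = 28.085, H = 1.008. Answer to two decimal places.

55.10 wt%

M((Mg0.62Fe0.38)5Ca2Si8O22(OH)2) = 872.279 g/mol; M(SiO2) = 60.083 g/mol.
Moles SiO2 per formula unit = 8 Si ÷ 1 = 8.0000.
SiO2 fraction = (8.0000 × 60.083) / 872.279 = 480.664/872.279 = 0.5510.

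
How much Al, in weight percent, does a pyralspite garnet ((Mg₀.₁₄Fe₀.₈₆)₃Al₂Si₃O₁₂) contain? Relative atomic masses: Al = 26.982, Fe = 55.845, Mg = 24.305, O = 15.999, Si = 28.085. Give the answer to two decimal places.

11.14 weight percent

M((Mg₀.₁₄Fe₀.₈₆)₃Al₂Si₃O₁₂) = 484.495 g/mol.
Al contributes 2 × 26.982 = 53.964 g per mole.
53.964/484.495 = 0.1114 → 11.14%.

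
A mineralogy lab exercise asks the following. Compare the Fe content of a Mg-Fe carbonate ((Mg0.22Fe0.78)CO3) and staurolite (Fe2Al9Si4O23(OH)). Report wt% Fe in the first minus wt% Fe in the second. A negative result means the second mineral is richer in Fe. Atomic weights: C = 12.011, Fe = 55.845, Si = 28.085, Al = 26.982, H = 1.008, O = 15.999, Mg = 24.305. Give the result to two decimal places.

26.88 percentage points

First mineral: 43.559 g Fe in 108.914 g formula = 39.99 wt% Fe.
Second mineral: 111.690 g Fe in 851.852 g formula = 13.11 wt% Fe.
39.99% − 13.11% gives a difference of 26.88 percentage points.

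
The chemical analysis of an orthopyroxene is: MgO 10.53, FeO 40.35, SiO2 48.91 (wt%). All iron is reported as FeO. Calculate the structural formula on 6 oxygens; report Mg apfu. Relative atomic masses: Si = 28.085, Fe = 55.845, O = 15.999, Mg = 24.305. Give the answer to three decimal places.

MgO: 10.53/40.304 = 0.26126 mol → 0.26126 mol Mg, 0.26126 mol O.
FeO: 40.35/71.844 = 0.56163 mol → 0.56163 mol Fe, 0.56163 mol O.
SiO2: 48.91/60.083 = 0.81404 mol → 0.81404 mol Si, 1.62808 mol O.
Total oxygen = 2.45097 mol. Normalization factor = 6/2.45097 = 2.44801.
Mg per 6 O = 0.26126 × 2.44801 = 0.640.

0.640 Mg apfu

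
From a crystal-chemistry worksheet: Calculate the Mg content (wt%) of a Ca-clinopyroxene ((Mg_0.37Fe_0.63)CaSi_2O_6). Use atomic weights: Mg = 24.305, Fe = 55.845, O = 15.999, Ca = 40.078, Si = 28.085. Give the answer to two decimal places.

Molar mass of (Mg_0.37Fe_0.63)CaSi_2O_6: 0.37×24.305 + 0.63×55.845 + 1×40.078 + 2×28.085 + 6×15.999 = 236.417 g/mol.
Mass of Mg per formula unit: 0.37 × 24.305 = 8.993 g.
Weight fraction Mg = 8.993 / 236.417 = 0.0380.

3.80 wt%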